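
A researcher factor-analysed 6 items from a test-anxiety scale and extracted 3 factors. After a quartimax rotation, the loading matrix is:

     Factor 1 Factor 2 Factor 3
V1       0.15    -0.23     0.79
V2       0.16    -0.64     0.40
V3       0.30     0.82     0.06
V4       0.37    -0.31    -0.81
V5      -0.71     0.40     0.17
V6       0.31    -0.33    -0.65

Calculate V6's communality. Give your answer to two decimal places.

h² = 0.31² + (-0.33)² + (-0.65)² = 0.0961 + 0.1089 + 0.4225 = 0.6275

0.63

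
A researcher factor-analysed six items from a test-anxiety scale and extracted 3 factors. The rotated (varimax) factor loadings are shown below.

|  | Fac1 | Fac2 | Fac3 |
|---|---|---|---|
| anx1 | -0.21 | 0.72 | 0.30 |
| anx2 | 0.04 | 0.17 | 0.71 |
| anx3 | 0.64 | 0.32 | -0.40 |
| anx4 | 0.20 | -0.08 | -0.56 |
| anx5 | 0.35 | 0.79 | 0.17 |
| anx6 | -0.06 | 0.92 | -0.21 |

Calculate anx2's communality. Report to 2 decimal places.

h² = 0.04² + 0.17² + 0.71² = 0.0016 + 0.0289 + 0.5041 = 0.5346

0.53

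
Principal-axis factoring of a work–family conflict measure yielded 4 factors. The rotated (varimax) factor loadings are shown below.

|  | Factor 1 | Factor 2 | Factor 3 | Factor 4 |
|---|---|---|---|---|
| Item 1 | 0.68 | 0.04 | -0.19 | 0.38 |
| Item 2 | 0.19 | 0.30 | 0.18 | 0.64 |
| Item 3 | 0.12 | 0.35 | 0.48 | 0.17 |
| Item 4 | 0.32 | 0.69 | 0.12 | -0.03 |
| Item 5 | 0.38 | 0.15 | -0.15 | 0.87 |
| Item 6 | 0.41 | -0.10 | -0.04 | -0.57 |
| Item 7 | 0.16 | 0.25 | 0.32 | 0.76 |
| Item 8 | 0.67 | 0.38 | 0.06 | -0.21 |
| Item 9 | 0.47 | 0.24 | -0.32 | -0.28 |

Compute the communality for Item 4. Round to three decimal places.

h² = 0.32² + 0.69² + 0.12² + (-0.03)² = 0.1024 + 0.4761 + 0.0144 + 0.0009 = 0.5938

0.594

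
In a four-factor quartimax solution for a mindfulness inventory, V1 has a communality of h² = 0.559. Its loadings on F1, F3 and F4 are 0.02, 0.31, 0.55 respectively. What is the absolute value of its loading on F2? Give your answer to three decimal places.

Under orthogonal rotation h² = Σλ², so λ_F2² = h² − (0.3990) = 0.559 − 0.3990 = 0.1600.
|λ| = √0.1600 = 0.4000.

0.400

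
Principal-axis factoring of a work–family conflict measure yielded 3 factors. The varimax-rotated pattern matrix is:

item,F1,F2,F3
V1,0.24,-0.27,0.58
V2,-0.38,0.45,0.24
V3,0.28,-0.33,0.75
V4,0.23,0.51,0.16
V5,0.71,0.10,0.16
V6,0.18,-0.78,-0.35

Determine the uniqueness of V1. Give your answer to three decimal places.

h² = 0.24² + (-0.27)² + 0.58² = 0.0576 + 0.0729 + 0.3364 = 0.4669
Uniqueness u² = 1 − h² = 1 − 0.4669 = 0.5331

0.533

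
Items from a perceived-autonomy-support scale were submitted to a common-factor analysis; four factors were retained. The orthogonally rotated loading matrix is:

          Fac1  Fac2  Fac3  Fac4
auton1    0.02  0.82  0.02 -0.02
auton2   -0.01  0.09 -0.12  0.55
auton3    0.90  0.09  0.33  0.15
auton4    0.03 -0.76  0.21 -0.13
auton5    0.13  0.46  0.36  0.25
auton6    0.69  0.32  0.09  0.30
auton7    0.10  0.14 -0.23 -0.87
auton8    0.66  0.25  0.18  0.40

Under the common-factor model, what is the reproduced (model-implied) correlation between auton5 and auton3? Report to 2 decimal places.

r̂ = Σ λ_i·λ_j across factors = (0.13)(0.90) + (0.46)(0.09) + (0.36)(0.33) + (0.25)(0.15)
  = +0.1170 +0.0414 +0.1188 +0.0375 = 0.3147

0.31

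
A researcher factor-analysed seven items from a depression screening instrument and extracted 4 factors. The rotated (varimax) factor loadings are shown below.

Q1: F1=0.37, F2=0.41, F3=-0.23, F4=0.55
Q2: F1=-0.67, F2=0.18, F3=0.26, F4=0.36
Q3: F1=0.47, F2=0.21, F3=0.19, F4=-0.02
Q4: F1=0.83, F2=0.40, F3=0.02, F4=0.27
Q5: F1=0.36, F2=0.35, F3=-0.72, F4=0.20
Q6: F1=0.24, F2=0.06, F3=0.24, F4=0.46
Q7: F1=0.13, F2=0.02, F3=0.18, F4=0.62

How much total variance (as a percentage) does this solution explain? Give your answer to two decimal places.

SS loadings by factor: 1.6997, 0.5311, 0.7654, 1.1414; total = 4.1376.
Total variance with 7 standardized items is 7, so the solution explains 4.1376/7 = 0.5911 = 59.11%.

59.11%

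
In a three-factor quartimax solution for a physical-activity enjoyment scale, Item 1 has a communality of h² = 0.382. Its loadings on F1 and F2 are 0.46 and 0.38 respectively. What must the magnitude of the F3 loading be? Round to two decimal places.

Under orthogonal rotation h² = Σλ², so λ_F3² = h² − (0.3560) = 0.382 − 0.3560 = 0.0260.
|λ| = √0.0260 = 0.1612.

0.16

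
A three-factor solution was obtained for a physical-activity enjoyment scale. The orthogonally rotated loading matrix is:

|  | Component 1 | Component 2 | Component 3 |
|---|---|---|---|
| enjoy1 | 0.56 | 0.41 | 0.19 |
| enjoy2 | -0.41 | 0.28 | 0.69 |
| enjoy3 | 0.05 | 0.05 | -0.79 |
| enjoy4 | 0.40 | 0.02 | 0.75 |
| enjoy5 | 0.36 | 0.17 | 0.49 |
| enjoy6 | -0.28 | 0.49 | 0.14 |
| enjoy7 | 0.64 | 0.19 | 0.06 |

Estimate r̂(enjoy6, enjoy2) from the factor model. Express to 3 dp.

0.349

r̂ = Σ λ_i·λ_j across factors = (-0.28)(-0.41) + (0.49)(0.28) + (0.14)(0.69)
  = +0.1148 +0.1372 +0.0966 = 0.3486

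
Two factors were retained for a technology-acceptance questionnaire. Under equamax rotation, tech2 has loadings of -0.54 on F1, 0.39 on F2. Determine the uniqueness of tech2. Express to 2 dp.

h² = (-0.54)² + 0.39² = 0.2916 + 0.1521 = 0.4437
Uniqueness u² = 1 − h² = 1 − 0.4437 = 0.5563

0.56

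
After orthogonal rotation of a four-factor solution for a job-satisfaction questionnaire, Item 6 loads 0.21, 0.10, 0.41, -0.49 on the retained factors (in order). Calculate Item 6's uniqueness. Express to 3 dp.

0.538

h² = 0.21² + 0.10² + 0.41² + (-0.49)² = 0.0441 + 0.0100 + 0.1681 + 0.2401 = 0.4623
Uniqueness u² = 1 − h² = 1 − 0.4623 = 0.5377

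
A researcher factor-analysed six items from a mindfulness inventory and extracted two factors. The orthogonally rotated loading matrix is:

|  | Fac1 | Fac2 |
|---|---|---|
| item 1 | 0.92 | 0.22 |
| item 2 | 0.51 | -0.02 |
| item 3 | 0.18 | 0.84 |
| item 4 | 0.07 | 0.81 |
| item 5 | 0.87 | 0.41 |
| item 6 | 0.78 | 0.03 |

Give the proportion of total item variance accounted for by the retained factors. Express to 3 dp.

SS loadings by factor: 2.5091, 1.5795; total = 4.0886.
Total variance with 6 standardized items is 6, so the solution explains 4.0886/6 = 0.6814.

0.681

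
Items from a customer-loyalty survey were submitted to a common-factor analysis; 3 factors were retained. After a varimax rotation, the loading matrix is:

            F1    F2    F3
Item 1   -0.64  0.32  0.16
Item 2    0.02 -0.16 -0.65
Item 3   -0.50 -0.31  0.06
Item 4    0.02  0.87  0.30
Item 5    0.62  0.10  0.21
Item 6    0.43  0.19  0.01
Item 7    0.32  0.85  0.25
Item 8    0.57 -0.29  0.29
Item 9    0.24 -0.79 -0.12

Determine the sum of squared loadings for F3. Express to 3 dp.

SS loadings for F3 = 0.16² + (-0.65)² + 0.06² + 0.30² + 0.21² + 0.01² + 0.25² + 0.29² + (-0.12)² = 0.0256 + 0.4225 + 0.0036 + 0.0900 + 0.0441 + 0.0001 + 0.0625 + 0.0841 + 0.0144 = 0.7469

0.747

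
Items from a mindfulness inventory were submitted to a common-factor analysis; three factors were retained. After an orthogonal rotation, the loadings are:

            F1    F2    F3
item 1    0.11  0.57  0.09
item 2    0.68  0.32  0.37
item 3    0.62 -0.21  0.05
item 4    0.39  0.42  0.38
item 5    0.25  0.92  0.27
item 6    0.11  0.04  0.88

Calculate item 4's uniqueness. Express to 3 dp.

0.527

h² = 0.39² + 0.42² + 0.38² = 0.1521 + 0.1764 + 0.1444 = 0.4729
Uniqueness u² = 1 − h² = 1 − 0.4729 = 0.5271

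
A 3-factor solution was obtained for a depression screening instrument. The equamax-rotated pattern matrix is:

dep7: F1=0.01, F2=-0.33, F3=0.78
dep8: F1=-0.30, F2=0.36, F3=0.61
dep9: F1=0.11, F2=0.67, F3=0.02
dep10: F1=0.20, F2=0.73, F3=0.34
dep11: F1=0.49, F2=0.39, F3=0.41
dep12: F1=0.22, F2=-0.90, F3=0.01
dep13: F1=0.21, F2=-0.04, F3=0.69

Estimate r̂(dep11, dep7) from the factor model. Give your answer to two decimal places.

r̂ = Σ λ_i·λ_j across factors = (0.49)(0.01) + (0.39)(-0.33) + (0.41)(0.78)
  = +0.0049 -0.1287 +0.3198 = 0.1960

0.20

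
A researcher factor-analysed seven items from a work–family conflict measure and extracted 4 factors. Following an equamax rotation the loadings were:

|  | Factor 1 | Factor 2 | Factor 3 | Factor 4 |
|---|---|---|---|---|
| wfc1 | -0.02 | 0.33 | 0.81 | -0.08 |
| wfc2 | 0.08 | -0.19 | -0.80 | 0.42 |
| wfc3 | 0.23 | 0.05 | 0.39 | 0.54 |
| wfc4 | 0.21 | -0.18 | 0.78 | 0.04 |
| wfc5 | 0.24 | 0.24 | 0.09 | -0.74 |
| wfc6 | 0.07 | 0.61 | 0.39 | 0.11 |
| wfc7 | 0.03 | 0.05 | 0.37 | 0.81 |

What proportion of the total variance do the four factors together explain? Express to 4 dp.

SS loadings by factor: 0.1672, 0.6121, 2.3537, 1.6918; total = 4.8248.
Total variance with 7 standardized items is 7, so the solution explains 4.8248/7 = 0.6893.

0.6893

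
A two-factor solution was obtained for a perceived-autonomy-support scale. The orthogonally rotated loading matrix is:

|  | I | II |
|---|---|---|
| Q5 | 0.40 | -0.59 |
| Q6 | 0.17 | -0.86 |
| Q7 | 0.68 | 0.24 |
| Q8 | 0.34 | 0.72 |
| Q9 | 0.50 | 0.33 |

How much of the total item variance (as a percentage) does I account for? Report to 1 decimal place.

20.3%

SS loadings for I = 0.40² + 0.17² + 0.68² + 0.34² + 0.50² = 1.0169
With 5 standardized items, total variance = 5. Proportion = 1.0169/5 = 0.2034 → 20.34%.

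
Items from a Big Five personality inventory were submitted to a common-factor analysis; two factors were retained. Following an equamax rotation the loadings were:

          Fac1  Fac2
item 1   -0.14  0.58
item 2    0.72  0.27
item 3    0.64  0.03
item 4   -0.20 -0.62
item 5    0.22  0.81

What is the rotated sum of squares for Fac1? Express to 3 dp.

1.036

SS loadings for Fac1 = (-0.14)² + 0.72² + 0.64² + (-0.20)² + 0.22² = 0.0196 + 0.5184 + 0.4096 + 0.0400 + 0.0484 = 1.0360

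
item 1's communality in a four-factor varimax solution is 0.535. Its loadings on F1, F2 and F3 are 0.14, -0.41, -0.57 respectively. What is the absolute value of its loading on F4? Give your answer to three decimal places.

0.150

Under orthogonal rotation h² = Σλ², so λ_F4² = h² − (0.5126) = 0.535 − 0.5126 = 0.0224.
|λ| = √0.0224 = 0.1497.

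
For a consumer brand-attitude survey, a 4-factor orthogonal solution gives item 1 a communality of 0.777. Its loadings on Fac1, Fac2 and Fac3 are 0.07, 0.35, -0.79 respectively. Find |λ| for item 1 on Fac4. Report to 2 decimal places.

Under orthogonal rotation h² = Σλ², so λ_Fac4² = h² − (0.7515) = 0.777 − 0.7515 = 0.0255.
|λ| = √0.0255 = 0.1597.

0.16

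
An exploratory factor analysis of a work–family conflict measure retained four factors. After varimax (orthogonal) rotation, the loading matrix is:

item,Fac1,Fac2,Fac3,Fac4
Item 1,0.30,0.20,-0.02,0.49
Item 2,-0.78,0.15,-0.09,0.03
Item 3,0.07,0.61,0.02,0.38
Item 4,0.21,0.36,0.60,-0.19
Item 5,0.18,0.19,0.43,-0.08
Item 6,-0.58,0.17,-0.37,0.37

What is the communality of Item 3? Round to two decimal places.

0.52

h² = 0.07² + 0.61² + 0.02² + 0.38² = 0.0049 + 0.3721 + 0.0004 + 0.1444 = 0.5218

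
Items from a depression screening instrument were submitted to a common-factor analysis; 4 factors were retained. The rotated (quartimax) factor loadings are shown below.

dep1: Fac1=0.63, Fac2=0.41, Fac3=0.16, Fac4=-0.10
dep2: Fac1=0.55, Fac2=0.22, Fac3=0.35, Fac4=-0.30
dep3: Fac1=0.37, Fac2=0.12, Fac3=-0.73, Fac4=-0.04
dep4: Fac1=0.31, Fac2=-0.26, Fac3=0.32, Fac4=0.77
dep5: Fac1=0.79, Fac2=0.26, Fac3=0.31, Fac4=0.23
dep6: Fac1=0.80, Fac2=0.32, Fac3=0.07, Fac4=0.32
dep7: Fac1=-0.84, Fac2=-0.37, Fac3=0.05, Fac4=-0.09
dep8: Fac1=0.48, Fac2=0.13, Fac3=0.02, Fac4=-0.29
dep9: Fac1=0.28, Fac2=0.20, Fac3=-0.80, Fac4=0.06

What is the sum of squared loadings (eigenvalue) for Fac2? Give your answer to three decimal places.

0.662

SS loadings for Fac2 = 0.41² + 0.22² + 0.12² + (-0.26)² + 0.26² + 0.32² + (-0.37)² + 0.13² + 0.20² = 0.1681 + 0.0484 + 0.0144 + 0.0676 + 0.0676 + 0.1024 + 0.1369 + 0.0169 + 0.0400 = 0.6623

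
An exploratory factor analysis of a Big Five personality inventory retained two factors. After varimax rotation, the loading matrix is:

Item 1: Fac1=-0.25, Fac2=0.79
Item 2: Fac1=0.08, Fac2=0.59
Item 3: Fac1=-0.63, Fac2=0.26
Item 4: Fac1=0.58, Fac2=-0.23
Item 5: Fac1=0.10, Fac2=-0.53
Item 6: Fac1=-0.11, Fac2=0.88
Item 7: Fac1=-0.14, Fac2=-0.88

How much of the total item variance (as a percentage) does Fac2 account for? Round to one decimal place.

41.7%

SS loadings for Fac2 = 0.79² + 0.59² + 0.26² + (-0.23)² + (-0.53)² + 0.88² + (-0.88)² = 2.9224
With 7 standardized items, total variance = 7. Proportion = 2.9224/7 = 0.4175 → 41.75%.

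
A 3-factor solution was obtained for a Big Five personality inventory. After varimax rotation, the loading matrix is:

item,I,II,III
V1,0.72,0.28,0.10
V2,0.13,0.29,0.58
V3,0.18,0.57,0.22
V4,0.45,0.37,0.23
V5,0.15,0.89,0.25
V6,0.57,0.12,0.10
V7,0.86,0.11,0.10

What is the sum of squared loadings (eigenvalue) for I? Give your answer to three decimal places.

1.857

SS loadings for I = 0.72² + 0.13² + 0.18² + 0.45² + 0.15² + 0.57² + 0.86² = 0.5184 + 0.0169 + 0.0324 + 0.2025 + 0.0225 + 0.3249 + 0.7396 = 1.8572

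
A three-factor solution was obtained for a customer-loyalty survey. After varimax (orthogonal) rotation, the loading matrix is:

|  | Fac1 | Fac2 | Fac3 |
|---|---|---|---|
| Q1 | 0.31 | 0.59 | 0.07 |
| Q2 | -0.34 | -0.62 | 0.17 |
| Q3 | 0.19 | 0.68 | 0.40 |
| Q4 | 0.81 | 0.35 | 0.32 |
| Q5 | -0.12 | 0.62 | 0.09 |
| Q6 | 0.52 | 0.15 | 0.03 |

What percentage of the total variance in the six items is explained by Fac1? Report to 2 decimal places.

19.81%

SS loadings for Fac1 = 0.31² + (-0.34)² + 0.19² + 0.81² + (-0.12)² + 0.52² = 1.1887
With 6 standardized items, total variance = 6. Proportion = 1.1887/6 = 0.1981 → 19.81%.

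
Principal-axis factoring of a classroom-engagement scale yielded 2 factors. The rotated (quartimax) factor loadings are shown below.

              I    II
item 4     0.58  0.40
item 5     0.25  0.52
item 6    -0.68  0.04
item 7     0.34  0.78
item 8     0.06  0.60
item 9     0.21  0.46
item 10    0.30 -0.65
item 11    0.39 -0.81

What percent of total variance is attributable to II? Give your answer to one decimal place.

SS loadings for II = 0.40² + 0.52² + 0.04² + 0.78² + 0.60² + 0.46² + (-0.65)² + (-0.81)² = 2.6906
With 8 standardized items, total variance = 8. Proportion = 2.6906/8 = 0.3363 → 33.63%.

33.6%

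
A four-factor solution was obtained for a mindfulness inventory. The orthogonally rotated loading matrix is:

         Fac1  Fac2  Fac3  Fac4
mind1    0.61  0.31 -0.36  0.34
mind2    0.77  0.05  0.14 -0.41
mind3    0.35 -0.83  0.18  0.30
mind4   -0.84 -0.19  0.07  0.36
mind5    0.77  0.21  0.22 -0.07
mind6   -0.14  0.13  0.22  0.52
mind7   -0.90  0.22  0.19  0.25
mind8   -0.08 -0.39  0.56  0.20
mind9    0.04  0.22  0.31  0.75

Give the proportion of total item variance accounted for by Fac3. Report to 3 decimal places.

SS loadings for Fac3 = (-0.36)² + 0.14² + 0.18² + 0.07² + 0.22² + 0.22² + 0.19² + 0.56² + 0.31² = 0.7291
Proportion of variance = 0.7291 / 9 = 0.0810.

0.081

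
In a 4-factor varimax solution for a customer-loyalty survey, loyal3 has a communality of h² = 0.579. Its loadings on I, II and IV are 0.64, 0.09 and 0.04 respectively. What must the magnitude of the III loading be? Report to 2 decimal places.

0.40

Under orthogonal rotation h² = Σλ², so λ_III² = h² − (0.4193) = 0.579 − 0.4193 = 0.1597.
|λ| = √0.1597 = 0.3996.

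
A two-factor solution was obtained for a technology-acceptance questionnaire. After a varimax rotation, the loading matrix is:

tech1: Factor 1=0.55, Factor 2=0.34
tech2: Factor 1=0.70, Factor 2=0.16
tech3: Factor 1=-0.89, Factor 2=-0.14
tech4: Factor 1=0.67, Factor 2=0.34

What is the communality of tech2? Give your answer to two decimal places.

0.52

h² = 0.70² + 0.16² = 0.4900 + 0.0256 = 0.5156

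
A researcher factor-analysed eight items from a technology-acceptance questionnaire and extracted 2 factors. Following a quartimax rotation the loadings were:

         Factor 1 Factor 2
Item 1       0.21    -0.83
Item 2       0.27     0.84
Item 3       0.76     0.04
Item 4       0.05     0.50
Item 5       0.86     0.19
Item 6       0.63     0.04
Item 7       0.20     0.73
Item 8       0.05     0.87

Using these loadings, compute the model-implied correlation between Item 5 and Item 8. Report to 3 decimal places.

0.208

r̂ = Σ λ_i·λ_j across factors = (0.86)(0.05) + (0.19)(0.87)
  = +0.0430 +0.1653 = 0.2083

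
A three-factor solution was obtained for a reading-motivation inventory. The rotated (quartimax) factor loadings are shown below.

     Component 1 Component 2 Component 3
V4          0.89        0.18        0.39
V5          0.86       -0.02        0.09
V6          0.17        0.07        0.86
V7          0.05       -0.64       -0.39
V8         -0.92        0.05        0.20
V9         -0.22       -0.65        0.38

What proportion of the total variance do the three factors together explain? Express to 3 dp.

Communalities: 0.9766, 0.7481, 0.7734, 0.5642, 0.8889, 0.6153; Σh² = 4.5665.
Total variance with 6 standardized items is 6, so the solution explains 4.5665/6 = 0.7611.

0.761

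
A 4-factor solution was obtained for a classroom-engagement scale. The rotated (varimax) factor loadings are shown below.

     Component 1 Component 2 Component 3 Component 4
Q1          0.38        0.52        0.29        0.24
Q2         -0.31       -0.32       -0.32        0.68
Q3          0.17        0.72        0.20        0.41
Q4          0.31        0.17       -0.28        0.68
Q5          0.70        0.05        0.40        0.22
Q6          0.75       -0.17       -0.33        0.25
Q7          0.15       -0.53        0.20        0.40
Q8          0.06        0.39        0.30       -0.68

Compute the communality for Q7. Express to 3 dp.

h² = 0.15² + (-0.53)² + 0.20² + 0.40² = 0.0225 + 0.2809 + 0.0400 + 0.1600 = 0.5034

0.503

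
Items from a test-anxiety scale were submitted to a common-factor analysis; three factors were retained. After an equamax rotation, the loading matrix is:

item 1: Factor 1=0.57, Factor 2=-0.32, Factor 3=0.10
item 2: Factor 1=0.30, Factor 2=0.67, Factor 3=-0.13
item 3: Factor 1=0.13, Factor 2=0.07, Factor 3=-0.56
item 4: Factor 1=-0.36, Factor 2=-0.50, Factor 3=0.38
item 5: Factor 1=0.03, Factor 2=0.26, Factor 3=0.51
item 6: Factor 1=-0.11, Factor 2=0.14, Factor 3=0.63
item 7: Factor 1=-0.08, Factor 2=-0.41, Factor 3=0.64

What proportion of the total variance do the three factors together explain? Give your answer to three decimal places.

0.456

Communalities: 0.4373, 0.5558, 0.3354, 0.5240, 0.3286, 0.4286, 0.5841; Σh² = 3.1938.
Total variance with 7 standardized items is 7, so the solution explains 3.1938/7 = 0.4563.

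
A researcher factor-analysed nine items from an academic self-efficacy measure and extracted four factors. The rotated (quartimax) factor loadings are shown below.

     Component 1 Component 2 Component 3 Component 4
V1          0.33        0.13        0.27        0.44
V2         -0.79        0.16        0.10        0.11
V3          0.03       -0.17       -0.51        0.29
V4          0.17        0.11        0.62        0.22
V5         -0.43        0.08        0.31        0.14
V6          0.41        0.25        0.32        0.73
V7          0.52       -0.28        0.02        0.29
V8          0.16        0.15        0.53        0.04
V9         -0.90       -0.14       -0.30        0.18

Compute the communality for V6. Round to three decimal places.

h² = 0.41² + 0.25² + 0.32² + 0.73² = 0.1681 + 0.0625 + 0.1024 + 0.5329 = 0.8659

0.866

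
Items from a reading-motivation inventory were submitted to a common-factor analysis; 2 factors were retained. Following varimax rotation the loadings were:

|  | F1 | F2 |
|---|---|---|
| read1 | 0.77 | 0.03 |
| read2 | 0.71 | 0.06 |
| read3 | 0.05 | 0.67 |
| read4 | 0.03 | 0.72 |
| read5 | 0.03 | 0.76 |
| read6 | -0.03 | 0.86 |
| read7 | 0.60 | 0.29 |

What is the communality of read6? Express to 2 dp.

h² = (-0.03)² + 0.86² = 0.0009 + 0.7396 = 0.7405

0.74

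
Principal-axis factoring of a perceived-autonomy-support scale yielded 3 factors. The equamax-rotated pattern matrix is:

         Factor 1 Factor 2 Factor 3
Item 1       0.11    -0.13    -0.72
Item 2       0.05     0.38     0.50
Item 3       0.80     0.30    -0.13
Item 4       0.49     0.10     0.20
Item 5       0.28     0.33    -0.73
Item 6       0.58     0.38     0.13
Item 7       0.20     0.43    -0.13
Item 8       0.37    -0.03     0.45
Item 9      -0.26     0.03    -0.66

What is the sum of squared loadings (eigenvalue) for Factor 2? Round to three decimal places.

0.701

SS loadings for Factor 2 = (-0.13)² + 0.38² + 0.30² + 0.10² + 0.33² + 0.38² + 0.43² + (-0.03)² + 0.03² = 0.0169 + 0.1444 + 0.0900 + 0.0100 + 0.1089 + 0.1444 + 0.1849 + 0.0009 + 0.0009 = 0.7013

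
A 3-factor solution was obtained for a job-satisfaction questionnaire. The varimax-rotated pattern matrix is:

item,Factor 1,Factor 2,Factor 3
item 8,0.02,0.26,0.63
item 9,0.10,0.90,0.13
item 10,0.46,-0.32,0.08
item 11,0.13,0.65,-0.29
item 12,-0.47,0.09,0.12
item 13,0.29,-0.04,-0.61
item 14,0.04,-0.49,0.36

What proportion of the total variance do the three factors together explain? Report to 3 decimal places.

0.460

Communalities: 0.4649, 0.8369, 0.3204, 0.5235, 0.2434, 0.4578, 0.3713; Σh² = 3.2182.
Total variance with 7 standardized items is 7, so the solution explains 3.2182/7 = 0.4597.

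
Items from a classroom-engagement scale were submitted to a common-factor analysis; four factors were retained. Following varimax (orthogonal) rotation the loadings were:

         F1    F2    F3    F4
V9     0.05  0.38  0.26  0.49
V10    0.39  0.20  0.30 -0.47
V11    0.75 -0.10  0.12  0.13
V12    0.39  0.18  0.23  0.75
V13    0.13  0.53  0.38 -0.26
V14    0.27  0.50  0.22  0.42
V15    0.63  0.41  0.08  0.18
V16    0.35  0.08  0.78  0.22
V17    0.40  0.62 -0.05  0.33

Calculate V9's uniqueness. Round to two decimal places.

h² = 0.05² + 0.38² + 0.26² + 0.49² = 0.0025 + 0.1444 + 0.0676 + 0.2401 = 0.4546
Uniqueness u² = 1 − h² = 1 − 0.4546 = 0.5454

0.55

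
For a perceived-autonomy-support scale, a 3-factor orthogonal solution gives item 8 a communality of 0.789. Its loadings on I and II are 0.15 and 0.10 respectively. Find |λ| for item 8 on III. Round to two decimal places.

0.87

Under orthogonal rotation h² = Σλ², so λ_III² = h² − (0.0325) = 0.789 − 0.0325 = 0.7565.
|λ| = √0.7565 = 0.8698.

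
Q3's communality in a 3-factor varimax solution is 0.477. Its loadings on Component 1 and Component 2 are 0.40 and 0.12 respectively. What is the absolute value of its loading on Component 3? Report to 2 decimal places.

Under orthogonal rotation h² = Σλ², so λ_Component 3² = h² − (0.1744) = 0.477 − 0.1744 = 0.3026.
|λ| = √0.3026 = 0.5501.

0.55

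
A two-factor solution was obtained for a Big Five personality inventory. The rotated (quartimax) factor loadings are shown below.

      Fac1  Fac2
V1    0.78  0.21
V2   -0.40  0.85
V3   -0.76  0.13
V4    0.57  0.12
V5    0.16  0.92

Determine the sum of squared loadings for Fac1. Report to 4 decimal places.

SS loadings for Fac1 = 0.78² + (-0.40)² + (-0.76)² + 0.57² + 0.16² = 0.6084 + 0.1600 + 0.5776 + 0.3249 + 0.0256 = 1.6965

1.6965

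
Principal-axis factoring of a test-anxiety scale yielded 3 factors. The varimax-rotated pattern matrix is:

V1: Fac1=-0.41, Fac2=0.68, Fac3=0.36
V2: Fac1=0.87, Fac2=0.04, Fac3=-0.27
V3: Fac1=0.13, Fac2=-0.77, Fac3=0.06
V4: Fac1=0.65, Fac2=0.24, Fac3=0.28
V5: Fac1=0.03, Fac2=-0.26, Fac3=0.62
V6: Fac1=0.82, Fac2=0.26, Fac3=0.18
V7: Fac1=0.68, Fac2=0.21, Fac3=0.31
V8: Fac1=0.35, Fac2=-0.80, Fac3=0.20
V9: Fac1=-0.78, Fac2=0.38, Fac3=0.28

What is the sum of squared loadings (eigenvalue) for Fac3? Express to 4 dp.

SS loadings for Fac3 = 0.36² + (-0.27)² + 0.06² + 0.28² + 0.62² + 0.18² + 0.31² + 0.20² + 0.28² = 0.1296 + 0.0729 + 0.0036 + 0.0784 + 0.3844 + 0.0324 + 0.0961 + 0.0400 + 0.0784 = 0.9158

0.9158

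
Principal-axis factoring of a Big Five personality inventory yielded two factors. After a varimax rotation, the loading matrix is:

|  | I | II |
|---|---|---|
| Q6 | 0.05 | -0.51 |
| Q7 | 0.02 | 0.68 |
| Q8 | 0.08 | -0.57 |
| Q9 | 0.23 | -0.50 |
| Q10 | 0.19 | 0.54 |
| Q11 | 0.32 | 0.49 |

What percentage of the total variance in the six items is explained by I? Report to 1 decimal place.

SS loadings for I = 0.05² + 0.02² + 0.08² + 0.23² + 0.19² + 0.32² = 0.2007
With 6 standardized items, total variance = 6. Proportion = 0.2007/6 = 0.0335 → 3.35%.

3.3%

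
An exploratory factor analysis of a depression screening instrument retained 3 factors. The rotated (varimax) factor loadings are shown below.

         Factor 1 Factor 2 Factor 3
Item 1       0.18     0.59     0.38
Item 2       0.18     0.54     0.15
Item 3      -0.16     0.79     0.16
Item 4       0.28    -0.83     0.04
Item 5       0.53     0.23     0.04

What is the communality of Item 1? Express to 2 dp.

0.52

h² = 0.18² + 0.59² + 0.38² = 0.0324 + 0.3481 + 0.1444 = 0.5249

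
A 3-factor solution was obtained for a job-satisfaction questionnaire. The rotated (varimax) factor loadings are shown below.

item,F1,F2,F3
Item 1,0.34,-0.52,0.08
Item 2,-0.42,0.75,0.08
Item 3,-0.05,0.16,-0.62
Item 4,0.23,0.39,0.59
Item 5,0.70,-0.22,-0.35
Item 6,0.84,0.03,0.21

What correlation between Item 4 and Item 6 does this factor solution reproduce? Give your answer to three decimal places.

0.329

r̂ = Σ λ_i·λ_j across factors = (0.23)(0.84) + (0.39)(0.03) + (0.59)(0.21)
  = +0.1932 +0.0117 +0.1239 = 0.3288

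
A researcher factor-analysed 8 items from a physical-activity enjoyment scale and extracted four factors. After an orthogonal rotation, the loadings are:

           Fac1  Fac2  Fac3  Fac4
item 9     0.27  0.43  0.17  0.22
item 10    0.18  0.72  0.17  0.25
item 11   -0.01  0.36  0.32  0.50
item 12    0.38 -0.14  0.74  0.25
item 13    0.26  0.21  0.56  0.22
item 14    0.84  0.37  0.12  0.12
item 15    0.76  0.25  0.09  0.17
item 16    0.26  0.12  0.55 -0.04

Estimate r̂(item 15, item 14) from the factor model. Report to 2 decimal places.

r̂ = Σ λ_i·λ_j across factors = (0.76)(0.84) + (0.25)(0.37) + (0.09)(0.12) + (0.17)(0.12)
  = +0.6384 +0.0925 +0.0108 +0.0204 = 0.7621

0.76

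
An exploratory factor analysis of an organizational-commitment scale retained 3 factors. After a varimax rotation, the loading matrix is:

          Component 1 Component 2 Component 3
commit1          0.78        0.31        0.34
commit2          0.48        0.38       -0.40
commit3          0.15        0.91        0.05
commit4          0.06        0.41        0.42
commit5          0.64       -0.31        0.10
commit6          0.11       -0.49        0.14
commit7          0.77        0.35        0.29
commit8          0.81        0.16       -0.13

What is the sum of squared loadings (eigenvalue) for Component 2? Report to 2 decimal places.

SS loadings for Component 2 = 0.31² + 0.38² + 0.91² + 0.41² + (-0.31)² + (-0.49)² + 0.35² + 0.16² = 0.0961 + 0.1444 + 0.8281 + 0.1681 + 0.0961 + 0.2401 + 0.1225 + 0.0256 = 1.7210

1.72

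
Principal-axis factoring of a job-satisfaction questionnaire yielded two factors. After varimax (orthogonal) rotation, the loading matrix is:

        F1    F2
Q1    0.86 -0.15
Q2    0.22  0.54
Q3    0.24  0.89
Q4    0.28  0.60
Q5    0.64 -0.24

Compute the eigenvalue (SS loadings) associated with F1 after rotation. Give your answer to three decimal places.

1.334

SS loadings for F1 = 0.86² + 0.22² + 0.24² + 0.28² + 0.64² = 0.7396 + 0.0484 + 0.0576 + 0.0784 + 0.4096 = 1.3336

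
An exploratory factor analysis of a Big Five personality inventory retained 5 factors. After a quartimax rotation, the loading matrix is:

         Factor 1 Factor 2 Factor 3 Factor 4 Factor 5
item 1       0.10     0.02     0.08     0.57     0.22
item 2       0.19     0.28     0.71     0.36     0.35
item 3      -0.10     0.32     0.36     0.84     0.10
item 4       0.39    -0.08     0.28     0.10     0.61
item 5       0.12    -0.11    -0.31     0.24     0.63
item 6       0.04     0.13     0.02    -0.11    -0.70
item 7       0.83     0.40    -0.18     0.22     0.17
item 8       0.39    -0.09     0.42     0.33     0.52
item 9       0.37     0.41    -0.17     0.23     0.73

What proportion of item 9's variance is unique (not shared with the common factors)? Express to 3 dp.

h² = 0.37² + 0.41² + (-0.17)² + 0.23² + 0.73² = 0.1369 + 0.1681 + 0.0289 + 0.0529 + 0.5329 = 0.9197
Uniqueness u² = 1 − h² = 1 − 0.9197 = 0.0803

0.080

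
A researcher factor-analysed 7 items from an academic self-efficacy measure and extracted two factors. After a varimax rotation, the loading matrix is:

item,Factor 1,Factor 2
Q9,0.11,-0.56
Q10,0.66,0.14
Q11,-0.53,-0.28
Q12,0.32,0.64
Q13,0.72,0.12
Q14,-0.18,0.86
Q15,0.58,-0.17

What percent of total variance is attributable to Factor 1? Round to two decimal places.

24.55%

SS loadings for Factor 1 = 0.11² + 0.66² + (-0.53)² + 0.32² + 0.72² + (-0.18)² + 0.58² = 1.7182
With 7 standardized items, total variance = 7. Proportion = 1.7182/7 = 0.2455 → 24.55%.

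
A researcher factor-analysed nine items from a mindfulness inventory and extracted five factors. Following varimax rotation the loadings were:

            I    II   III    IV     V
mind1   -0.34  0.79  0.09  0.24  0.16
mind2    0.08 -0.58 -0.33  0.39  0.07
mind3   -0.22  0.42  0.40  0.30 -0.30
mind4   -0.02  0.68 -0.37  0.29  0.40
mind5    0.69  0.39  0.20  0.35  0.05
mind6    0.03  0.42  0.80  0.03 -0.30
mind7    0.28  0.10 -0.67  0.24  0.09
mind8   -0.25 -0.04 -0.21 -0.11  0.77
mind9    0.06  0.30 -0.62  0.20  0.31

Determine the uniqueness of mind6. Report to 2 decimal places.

h² = 0.03² + 0.42² + 0.80² + 0.03² + (-0.30)² = 0.0009 + 0.1764 + 0.6400 + 0.0009 + 0.0900 = 0.9082
Uniqueness u² = 1 − h² = 1 − 0.9082 = 0.0918

0.09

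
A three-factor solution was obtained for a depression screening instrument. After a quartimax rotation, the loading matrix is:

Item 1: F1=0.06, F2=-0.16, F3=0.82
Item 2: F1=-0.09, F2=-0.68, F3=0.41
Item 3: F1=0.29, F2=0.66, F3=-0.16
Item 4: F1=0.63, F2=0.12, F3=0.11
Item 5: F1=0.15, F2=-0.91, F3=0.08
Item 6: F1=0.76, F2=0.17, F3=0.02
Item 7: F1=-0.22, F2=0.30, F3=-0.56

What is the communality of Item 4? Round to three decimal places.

0.423

h² = 0.63² + 0.12² + 0.11² = 0.3969 + 0.0144 + 0.0121 = 0.4234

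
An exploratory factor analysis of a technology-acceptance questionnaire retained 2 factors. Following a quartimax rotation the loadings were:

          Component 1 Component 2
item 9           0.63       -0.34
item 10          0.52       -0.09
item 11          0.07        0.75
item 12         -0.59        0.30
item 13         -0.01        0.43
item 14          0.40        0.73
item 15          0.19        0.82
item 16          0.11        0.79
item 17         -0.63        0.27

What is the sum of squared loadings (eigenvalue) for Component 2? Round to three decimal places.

SS loadings for Component 2 = (-0.34)² + (-0.09)² + 0.75² + 0.30² + 0.43² + 0.73² + 0.82² + 0.79² + 0.27² = 0.1156 + 0.0081 + 0.5625 + 0.0900 + 0.1849 + 0.5329 + 0.6724 + 0.6241 + 0.0729 = 2.8634

2.863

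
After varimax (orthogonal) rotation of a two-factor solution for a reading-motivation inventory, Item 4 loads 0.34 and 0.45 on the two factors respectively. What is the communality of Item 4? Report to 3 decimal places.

h² = 0.34² + 0.45² = 0.1156 + 0.2025 = 0.3181

0.318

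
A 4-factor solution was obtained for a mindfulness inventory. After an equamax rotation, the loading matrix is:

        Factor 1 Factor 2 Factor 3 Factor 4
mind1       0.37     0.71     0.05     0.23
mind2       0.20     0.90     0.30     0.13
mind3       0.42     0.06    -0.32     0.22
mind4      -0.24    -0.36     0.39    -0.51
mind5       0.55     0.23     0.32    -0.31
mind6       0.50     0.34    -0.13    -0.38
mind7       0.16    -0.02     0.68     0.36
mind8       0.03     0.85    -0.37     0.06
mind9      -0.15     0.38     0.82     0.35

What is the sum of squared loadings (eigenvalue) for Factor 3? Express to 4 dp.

SS loadings for Factor 3 = 0.05² + 0.30² + (-0.32)² + 0.39² + 0.32² + (-0.13)² + 0.68² + (-0.37)² + 0.82² = 0.0025 + 0.0900 + 0.1024 + 0.1521 + 0.1024 + 0.0169 + 0.4624 + 0.1369 + 0.6724 = 1.7380

1.7380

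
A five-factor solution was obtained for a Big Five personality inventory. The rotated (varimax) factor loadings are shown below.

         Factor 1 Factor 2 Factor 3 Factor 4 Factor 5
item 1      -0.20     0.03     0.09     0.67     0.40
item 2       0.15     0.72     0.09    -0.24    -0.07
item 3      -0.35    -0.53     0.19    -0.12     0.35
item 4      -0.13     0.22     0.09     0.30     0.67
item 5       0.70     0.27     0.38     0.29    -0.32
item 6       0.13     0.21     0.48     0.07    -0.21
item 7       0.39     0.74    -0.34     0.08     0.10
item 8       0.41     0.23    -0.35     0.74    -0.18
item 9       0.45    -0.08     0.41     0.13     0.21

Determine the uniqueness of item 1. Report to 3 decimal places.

h² = (-0.20)² + 0.03² + 0.09² + 0.67² + 0.40² = 0.0400 + 0.0009 + 0.0081 + 0.4489 + 0.1600 = 0.6579
Uniqueness u² = 1 − h² = 1 − 0.6579 = 0.3421

0.342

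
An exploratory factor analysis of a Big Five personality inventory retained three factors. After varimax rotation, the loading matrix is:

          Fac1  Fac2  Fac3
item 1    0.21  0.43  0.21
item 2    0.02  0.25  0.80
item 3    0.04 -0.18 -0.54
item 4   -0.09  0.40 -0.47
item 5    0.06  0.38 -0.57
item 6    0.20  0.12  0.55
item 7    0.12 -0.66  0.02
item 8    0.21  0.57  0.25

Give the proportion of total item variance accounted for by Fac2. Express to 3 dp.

0.170

SS loadings for Fac2 = 0.43² + 0.25² + (-0.18)² + 0.40² + 0.38² + 0.12² + (-0.66)² + 0.57² = 1.3591
Proportion of variance = 1.3591 / 8 = 0.1699.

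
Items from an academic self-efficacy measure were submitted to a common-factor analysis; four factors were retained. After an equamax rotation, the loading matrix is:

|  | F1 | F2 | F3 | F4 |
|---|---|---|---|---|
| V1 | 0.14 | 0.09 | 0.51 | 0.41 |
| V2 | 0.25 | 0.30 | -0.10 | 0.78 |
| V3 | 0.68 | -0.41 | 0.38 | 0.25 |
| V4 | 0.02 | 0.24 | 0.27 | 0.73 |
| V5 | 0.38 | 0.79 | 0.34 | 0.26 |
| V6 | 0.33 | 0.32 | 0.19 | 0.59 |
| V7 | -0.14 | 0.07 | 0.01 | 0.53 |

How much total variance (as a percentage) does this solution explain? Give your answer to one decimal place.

Communalities: 0.4559, 0.7709, 0.8374, 0.6638, 0.9517, 0.5955, 0.3055; Σh² = 4.5807.
Total variance with 7 standardized items is 7, so the solution explains 4.5807/7 = 0.6544 = 65.44%.

65.4%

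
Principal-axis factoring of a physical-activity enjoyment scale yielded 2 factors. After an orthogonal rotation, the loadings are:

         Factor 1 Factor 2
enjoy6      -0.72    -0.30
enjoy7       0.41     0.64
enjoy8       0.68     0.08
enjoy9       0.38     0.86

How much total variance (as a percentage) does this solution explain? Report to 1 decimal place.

63.5%

SS loadings by factor: 1.2933, 1.2456; total = 2.5389.
Total variance with 4 standardized items is 4, so the solution explains 2.5389/4 = 0.6347 = 63.47%.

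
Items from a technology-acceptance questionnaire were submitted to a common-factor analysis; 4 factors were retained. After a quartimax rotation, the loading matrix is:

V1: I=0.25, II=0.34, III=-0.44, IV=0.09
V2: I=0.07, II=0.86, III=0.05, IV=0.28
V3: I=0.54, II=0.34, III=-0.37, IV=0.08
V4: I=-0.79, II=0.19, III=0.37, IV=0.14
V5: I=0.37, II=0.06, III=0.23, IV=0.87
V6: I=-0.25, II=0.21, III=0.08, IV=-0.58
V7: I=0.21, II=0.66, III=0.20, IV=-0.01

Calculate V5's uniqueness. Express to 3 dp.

h² = 0.37² + 0.06² + 0.23² + 0.87² = 0.1369 + 0.0036 + 0.0529 + 0.7569 = 0.9503
Uniqueness u² = 1 − h² = 1 − 0.9503 = 0.0497

0.050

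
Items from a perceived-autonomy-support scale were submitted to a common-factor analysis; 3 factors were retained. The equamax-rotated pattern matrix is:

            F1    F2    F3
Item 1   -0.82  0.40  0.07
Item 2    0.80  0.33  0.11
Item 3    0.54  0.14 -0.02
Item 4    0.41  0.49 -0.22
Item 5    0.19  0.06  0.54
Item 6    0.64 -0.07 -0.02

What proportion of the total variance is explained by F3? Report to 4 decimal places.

0.0596

SS loadings for F3 = 0.07² + 0.11² + (-0.02)² + (-0.22)² + 0.54² + (-0.02)² = 0.3578
Proportion of variance = 0.3578 / 6 = 0.0596.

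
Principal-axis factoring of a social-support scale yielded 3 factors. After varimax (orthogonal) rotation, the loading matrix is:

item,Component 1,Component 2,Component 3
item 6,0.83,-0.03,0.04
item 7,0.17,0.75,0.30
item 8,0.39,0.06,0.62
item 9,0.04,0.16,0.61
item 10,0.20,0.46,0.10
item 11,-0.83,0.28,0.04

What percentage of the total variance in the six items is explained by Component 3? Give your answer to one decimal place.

14.3%

SS loadings for Component 3 = 0.04² + 0.30² + 0.62² + 0.61² + 0.10² + 0.04² = 0.8597
With 6 standardized items, total variance = 6. Proportion = 0.8597/6 = 0.1433 → 14.33%.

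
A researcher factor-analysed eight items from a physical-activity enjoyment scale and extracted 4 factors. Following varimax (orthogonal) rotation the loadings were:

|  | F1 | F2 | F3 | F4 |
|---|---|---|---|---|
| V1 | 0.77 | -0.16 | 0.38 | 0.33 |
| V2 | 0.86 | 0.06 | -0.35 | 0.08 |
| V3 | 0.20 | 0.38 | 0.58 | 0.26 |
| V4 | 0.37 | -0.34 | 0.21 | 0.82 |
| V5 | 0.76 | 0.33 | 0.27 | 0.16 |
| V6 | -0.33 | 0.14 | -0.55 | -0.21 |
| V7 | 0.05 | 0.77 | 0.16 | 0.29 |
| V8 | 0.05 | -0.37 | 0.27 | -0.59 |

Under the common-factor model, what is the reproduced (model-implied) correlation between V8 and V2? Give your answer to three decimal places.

-0.121

r̂ = Σ λ_i·λ_j across factors = (0.05)(0.86) + (-0.37)(0.06) + (0.27)(-0.35) + (-0.59)(0.08)
  = +0.0430 -0.0222 -0.0945 -0.0472 = -0.1209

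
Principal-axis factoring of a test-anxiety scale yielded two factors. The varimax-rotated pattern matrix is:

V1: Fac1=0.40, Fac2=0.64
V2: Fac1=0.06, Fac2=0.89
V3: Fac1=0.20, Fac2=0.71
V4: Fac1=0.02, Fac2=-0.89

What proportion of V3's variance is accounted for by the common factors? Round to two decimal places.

0.54

h² = 0.20² + 0.71² = 0.0400 + 0.5041 = 0.5441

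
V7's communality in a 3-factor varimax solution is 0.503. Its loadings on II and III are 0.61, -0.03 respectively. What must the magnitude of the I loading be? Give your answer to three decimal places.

0.361

Under orthogonal rotation h² = Σλ², so λ_I² = h² − (0.3730) = 0.503 − 0.3730 = 0.1300.
|λ| = √0.1300 = 0.3606.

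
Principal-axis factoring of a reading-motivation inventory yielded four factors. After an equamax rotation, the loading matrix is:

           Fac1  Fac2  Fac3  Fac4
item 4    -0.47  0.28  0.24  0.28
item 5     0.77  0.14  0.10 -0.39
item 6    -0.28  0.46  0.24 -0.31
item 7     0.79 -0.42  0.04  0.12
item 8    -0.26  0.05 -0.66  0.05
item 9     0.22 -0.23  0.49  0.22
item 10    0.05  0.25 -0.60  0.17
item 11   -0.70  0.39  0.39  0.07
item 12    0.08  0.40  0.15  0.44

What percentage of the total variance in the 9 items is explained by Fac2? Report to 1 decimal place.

10.2%

SS loadings for Fac2 = 0.28² + 0.14² + 0.46² + (-0.42)² + 0.05² + (-0.23)² + 0.25² + 0.39² + 0.40² = 0.9160
With 9 standardized items, total variance = 9. Proportion = 0.9160/9 = 0.1018 → 10.18%.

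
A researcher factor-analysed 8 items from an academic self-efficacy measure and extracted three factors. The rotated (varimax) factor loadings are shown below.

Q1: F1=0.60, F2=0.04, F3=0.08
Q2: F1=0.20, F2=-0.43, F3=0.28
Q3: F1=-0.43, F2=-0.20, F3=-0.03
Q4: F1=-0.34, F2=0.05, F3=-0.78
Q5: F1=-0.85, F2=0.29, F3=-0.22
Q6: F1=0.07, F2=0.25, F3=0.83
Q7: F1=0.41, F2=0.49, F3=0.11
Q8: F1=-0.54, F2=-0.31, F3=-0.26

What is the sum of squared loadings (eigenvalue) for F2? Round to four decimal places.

SS loadings for F2 = 0.04² + (-0.43)² + (-0.20)² + 0.05² + 0.29² + 0.25² + 0.49² + (-0.31)² = 0.0016 + 0.1849 + 0.0400 + 0.0025 + 0.0841 + 0.0625 + 0.2401 + 0.0961 = 0.7118

0.7118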